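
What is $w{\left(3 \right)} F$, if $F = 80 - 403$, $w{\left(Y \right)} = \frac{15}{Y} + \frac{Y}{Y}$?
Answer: $-1938$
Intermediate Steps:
$w{\left(Y \right)} = 1 + \frac{15}{Y}$ ($w{\left(Y \right)} = \frac{15}{Y} + 1 = 1 + \frac{15}{Y}$)
$F = -323$ ($F = 80 - 403 = -323$)
$w{\left(3 \right)} F = \frac{15 + 3}{3} \left(-323\right) = \frac{1}{3} \cdot 18 \left(-323\right) = 6 \left(-323\right) = -1938$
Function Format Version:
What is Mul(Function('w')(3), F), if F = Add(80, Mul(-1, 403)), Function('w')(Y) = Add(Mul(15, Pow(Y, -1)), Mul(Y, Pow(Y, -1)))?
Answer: -1938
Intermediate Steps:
Function('w')(Y) = Add(1, Mul(15, Pow(Y, -1))) (Function('w')(Y) = Add(Mul(15, Pow(Y, -1)), 1) = Add(1, Mul(15, Pow(Y, -1))))
F = -323 (F = Add(80, -403) = -323)
Mul(Function('w')(3), F) = Mul(Mul(Pow(3, -1), Add(15, 3)), -323) = Mul(Mul(Rational(1, 3), 18), -323) = Mul(6, -323) = -1938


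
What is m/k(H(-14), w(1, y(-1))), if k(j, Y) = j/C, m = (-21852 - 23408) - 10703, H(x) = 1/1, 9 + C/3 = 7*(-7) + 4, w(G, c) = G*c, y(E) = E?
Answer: 9066006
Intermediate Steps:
C = -162 (C = -27 + 3*(7*(-7) + 4) = -27 + 3*(-49 + 4) = -27 + 3*(-45) = -27 - 135 = -162)
H(x) = 1
m = -55963 (m = -45260 - 10703 = -55963)
k(j, Y) = -j/162 (k(j, Y) = j/(-162) = j*(-1/162) = -j/162)
m/k(H(-14), w(1, y(-1))) = -55963/((-1/162*1)) = -55963/(-1/162) = -55963*(-162) = 9066006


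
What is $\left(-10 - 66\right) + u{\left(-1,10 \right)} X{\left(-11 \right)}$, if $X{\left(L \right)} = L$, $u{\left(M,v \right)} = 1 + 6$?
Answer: $-153$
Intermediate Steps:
$u{\left(M,v \right)} = 7$
$\left(-10 - 66\right) + u{\left(-1,10 \right)} X{\left(-11 \right)} = \left(-10 - 66\right) + 7 \left(-11\right) = -76 - 77 = -153$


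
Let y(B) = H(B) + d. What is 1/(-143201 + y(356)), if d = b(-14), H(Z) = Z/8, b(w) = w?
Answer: -2/286341 ≈ -6.9847e-6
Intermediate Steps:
H(Z) = Z/8 (H(Z) = Z*(⅛) = Z/8)
d = -14
y(B) = -14 + B/8 (y(B) = B/8 - 14 = -14 + B/8)
1/(-143201 + y(356)) = 1/(-143201 + (-14 + (⅛)*356)) = 1/(-143201 + (-14 + 89/2)) = 1/(-143201 + 61/2) = 1/(-286341/2) = -2/286341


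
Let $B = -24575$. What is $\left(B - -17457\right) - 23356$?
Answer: $-30474$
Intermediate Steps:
$\left(B - -17457\right) - 23356 = \left(-24575 - -17457\right) - 23356 = \left(-24575 + 17457\right) - 23356 = -7118 - 23356 = -30474$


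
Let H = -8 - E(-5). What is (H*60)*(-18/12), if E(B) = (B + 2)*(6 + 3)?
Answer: -1710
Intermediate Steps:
E(B) = 18 + 9*B (E(B) = (2 + B)*9 = 18 + 9*B)
H = 19 (H = -8 - (18 + 9*(-5)) = -8 - (18 - 45) = -8 - 1*(-27) = -8 + 27 = 19)
(H*60)*(-18/12) = (19*60)*(-18/12) = 1140*(-18*1/12) = 1140*(-3/2) = -1710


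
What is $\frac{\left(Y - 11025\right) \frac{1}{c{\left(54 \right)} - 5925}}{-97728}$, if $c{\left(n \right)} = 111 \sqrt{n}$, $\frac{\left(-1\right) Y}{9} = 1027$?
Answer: $- \frac{1111925}{31164636656} - \frac{62493 \sqrt{6}}{31164636656} \approx -4.0591 \cdot 10^{-5}$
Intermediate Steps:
$Y = -9243$ ($Y = \left(-9\right) 1027 = -9243$)
$\frac{\left(Y - 11025\right) \frac{1}{c{\left(54 \right)} - 5925}}{-97728} = \frac{\left(-9243 - 11025\right) \frac{1}{111 \sqrt{54} - 5925}}{-97728} = - \frac{20268}{111 \cdot 3 \sqrt{6} - 5925} \left(- \frac{1}{97728}\right) = - \frac{20268}{333 \sqrt{6} - 5925} \left(- \frac{1}{97728}\right) = - \frac{20268}{-5925 + 333 \sqrt{6}} \left(- \frac{1}{97728}\right) = \frac{1689}{8144 \left(-5925 + 333 \sqrt{6}\right)}$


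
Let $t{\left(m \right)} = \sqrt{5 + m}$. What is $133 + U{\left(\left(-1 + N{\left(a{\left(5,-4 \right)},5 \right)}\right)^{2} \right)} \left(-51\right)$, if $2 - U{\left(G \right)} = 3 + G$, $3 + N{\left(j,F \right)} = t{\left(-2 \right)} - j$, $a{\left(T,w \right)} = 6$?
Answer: $5437 - 1020 \sqrt{3} \approx 3670.3$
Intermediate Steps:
$N{\left(j,F \right)} = -3 + \sqrt{3} - j$ ($N{\left(j,F \right)} = -3 - \left(j - \sqrt{5 - 2}\right) = -3 - \left(j - \sqrt{3}\right) = -3 + \sqrt{3} - j$)
$U{\left(G \right)} = -1 - G$ ($U{\left(G \right)} = 2 - \left(3 + G\right) = -1 - G$)
$133 + U{\left(\left(-1 + N{\left(a{\left(5,-4 \right)},5 \right)}\right)^{2} \right)} \left(-51\right) = 133 + \left(-1 - \left(-1 - \left(9 - \sqrt{3}\right)\right)^{2}\right) \left(-51\right) = 133 + \left(-1 - \left(-10 + \sqrt{3}\right)^{2}\right) \left(-51\right) = 133 + \left(51 + 51 \left(-10 + \sqrt{3}\right)^{2}\right) = 184 + 51 \left(-10 + \sqrt{3}\right)^{2}$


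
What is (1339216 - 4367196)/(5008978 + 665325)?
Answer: -3027980/5674303 ≈ -0.53363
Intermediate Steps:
(1339216 - 4367196)/(5008978 + 665325) = -3027980/5674303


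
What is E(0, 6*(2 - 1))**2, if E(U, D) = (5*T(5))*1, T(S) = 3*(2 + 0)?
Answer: 900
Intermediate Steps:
T(S) = 6 (T(S) = 3*2 = 6)
E(U, D) = 30 (E(U, D) = (5*6)*1 = 30*1 = 30)
E(0, 6*(2 - 1))**2 = 30**2 = 900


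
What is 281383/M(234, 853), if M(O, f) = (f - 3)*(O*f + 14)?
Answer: 281383/169673600 ≈ 0.0016584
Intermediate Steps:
M(O, f) = (-3 + f)*(14 + O*f)
281383/M(234, 853) = 281383/(-42 + 14*853 + 234*853**2 - 3*234*853) = 281383/(-42 + 11942 + 234*727609 - 598806) = 281383/(-42 + 11942 + 170260506 - 598806) = 281383/169673600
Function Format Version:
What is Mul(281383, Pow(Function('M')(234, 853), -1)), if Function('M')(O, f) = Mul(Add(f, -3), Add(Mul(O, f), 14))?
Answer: Rational(281383, 169673600) ≈ 0.0016584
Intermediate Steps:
Function('M')(O, f) = Mul(Add(-3, f), Add(14, Mul(O, f)))
Mul(281383, Pow(Function('M')(234, 853), -1)) = Mul(281383, Pow(Add(-42, Mul(14, 853), Mul(234, Pow(853, 2)), Mul(-3, 234, 853)), -1)) = Mul(281383, Pow(Add(-42, 11942, Mul(234, 727609), -598806), -1)) = Mul(281383, Pow(Add(-42, 11942, 170260506, -598806), -1)) = Mul(281383, Pow(169673600, -1)) = Mul(281383, Rational(1, 169673600)) = Rational(281383, 169673600)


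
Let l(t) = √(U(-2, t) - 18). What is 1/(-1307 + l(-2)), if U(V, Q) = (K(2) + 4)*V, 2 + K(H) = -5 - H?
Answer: -1307/1708257 - 2*I*√2/1708257 ≈ -0.00076511 - 1.6557e-6*I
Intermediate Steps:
K(H) = -7 - H (K(H) = -2 + (-5 - H) = -7 - H)
U(V, Q) = -5*V (U(V, Q) = ((-7 - 1*2) + 4)*V = ((-7 - 2) + 4)*V = (-9 + 4)*V = -5*V)
l(t) = 2*I*√2 (l(t) = √(-5*(-2) - 18) = √(10 - 18) = √(-8) = 2*I*√2)
1/(-1307 + l(-2)) = 1/(-1307 + 2*I*√2)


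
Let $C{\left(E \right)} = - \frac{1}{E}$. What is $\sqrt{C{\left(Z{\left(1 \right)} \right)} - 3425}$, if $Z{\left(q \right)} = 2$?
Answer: $\frac{i \sqrt{13702}}{2} \approx 58.528 i$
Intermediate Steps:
$\sqrt{C{\left(Z{\left(1 \right)} \right)} - 3425} = \sqrt{- \frac{1}{2} - 3425} = \sqrt{- \frac{6851}{2}} = \frac{i \sqrt{13702}}{2}$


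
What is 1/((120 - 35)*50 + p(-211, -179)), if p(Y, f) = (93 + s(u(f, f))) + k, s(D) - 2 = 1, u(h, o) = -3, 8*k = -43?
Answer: 8/34725 ≈ 0.00023038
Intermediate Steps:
k = -43/8 (k = (1/8)*(-43) = -43/8 ≈ -5.3750)
s(D) = 3 (s(D) = 2 + 1 = 3)
p(Y, f) = 725/8 (p(Y, f) = (93 + 3) - 43/8 = 96 - 43/8 = 725/8)
1/((120 - 35)*50 + p(-211, -179)) = 1/((120 - 35)*50 + 725/8) = 1/(85*50 + 725/8) = 1/(4250 + 725/8) = 1/(34725/8) = 8/34725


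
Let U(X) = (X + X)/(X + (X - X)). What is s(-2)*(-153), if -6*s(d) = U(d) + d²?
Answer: 153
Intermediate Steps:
U(X) = 2 (U(X) = (2*X)/(X + 0) = (2*X)/X = 2)
s(d) = -⅓ - d²/6 (s(d) = -(2 + d²)/6 = -⅓ - d²/6)
s(-2)*(-153) = (-⅓ - ⅙*(-2)²)*(-153) = (-⅓ - ⅙*4)*(-153) = (-⅓ - ⅔)*(-153) = -1*(-153) = 153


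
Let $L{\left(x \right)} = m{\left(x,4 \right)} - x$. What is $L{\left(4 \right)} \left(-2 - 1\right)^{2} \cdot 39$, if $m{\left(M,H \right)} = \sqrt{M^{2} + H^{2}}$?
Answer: $-1404 + 1404 \sqrt{2} \approx 581.56$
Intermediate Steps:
$m{\left(M,H \right)} = \sqrt{H^{2} + M^{2}}$
$L{\left(x \right)} = \sqrt{16 + x^{2}} - x$ ($L{\left(x \right)} = \sqrt{4^{2} + x^{2}} - x = \sqrt{16 + x^{2}} - x$)
$L{\left(4 \right)} \left(-2 - 1\right)^{2} \cdot 39 = \left(\sqrt{16 + 4^{2}} - 4\right) \left(-2 - 1\right)^{2} \cdot 39 = \left(\sqrt{16 + 16} - 4\right) \left(-3\right)^{2} \cdot 39 = \left(\sqrt{32} - 4\right) 9 \cdot 39 = \left(4 \sqrt{2} - 4\right) 9 \cdot 39 = \left(-4 + 4 \sqrt{2}\right) 9 \cdot 39 = \left(-36 + 36 \sqrt{2}\right) 39 = -1404 + 1404 \sqrt{2}$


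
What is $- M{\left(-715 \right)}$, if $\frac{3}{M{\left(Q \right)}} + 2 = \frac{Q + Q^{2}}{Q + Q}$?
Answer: $\frac{3}{359} \approx 0.0083565$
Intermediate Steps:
$M{\left(Q \right)} = \frac{3}{-2 + \frac{Q + Q^{2}}{2 Q}}$ ($M{\left(Q \right)} = \frac{3}{-2 + \frac{Q + Q^{2}}{Q + Q}} = \frac{3}{-2 + \frac{Q + Q^{2}}{2 Q}}$)
$- M{\left(-715 \right)} = - \frac{6}{-3 - 715} = - \frac{6}{-718} = - \frac{6 \left(-1\right)}{718} = \left(-1\right) \left(- \frac{3}{359}\right) = \frac{3}{359}$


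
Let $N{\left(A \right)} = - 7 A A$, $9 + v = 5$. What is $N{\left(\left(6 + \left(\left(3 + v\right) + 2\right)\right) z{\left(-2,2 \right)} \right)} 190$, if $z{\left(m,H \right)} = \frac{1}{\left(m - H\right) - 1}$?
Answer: $- \frac{13034}{5} \approx -2606.8$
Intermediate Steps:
$v = -4$ ($v = -9 + 5 = -4$)
$z{\left(m,H \right)} = \frac{1}{-1 + m - H}$
$N{\left(A \right)} = - 7 A^{2}$
$N{\left(\left(6 + \left(\left(3 + v\right) + 2\right)\right) z{\left(-2,2 \right)} \right)} 190 = - 7 \left(\frac{6 + \left(\left(3 - 4\right) + 2\right)}{-1 - 2 - 2}\right)^{2} \cdot 190 = - 7 \left(\frac{6 + \left(-1 + 2\right)}{-1 - 2 - 2}\right)^{2} \cdot 190 = - 7 \left(\frac{6 + 1}{-5}\right)^{2} \cdot 190 = - 7 \left(7 \left(- \frac{1}{5}\right)\right)^{2} \cdot 190 = - 7 \left(- \frac{7}{5}\right)^{2} \cdot 190 = \left(-7\right) \frac{49}{25} \cdot 190 = \left(- \frac{343}{25}\right) 190 = - \frac{13034}{5}$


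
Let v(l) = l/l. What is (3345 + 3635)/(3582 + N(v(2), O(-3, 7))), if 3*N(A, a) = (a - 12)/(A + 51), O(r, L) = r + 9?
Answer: 181480/93131 ≈ 1.9487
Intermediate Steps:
O(r, L) = 9 + r
v(l) = 1
N(A, a) = (-12 + a)/(3*(51 + A)) (N(A, a) = ((a - 12)/(A + 51))/3 = ((-12 + a)/(51 + A))/3 = (-12 + a)/(3*(51 + A)))
(3345 + 3635)/(3582 + N(v(2), O(-3, 7))) = (3345 + 3635)/(3582 + (-12 + (9 - 3))/(3*(51 + 1))) = 6980/(3582 + (⅓)*(-12 + 6)/52) = 6980/(3582 + (⅓)*(1/52)*(-6)) = 6980/(3582 - 1/26) = 6980/(93131/26) = 6980*(26/93131) = 181480/93131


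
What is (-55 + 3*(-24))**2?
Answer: 16129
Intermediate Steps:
(-55 + 3*(-24))**2 = (-55 - 72)**2 = (-127)**2 = 16129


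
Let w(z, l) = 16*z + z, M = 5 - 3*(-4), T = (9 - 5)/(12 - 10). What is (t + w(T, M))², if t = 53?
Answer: 7569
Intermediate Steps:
T = 2 (T = 4/2 = 4*(½) = 2)
M = 17 (M = 5 + 12 = 17)
w(z, l) = 17*z
(t + w(T, M))² = (53 + 17*2)² = (53 + 34)² = 87² = 7569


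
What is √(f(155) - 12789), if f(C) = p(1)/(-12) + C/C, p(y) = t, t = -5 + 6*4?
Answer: 5*I*√18417/6 ≈ 113.09*I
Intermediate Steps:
t = 19 (t = -5 + 24 = 19)
p(y) = 19
f(C) = -7/12 (f(C) = 19/(-12) + C/C = 19*(-1/12) + 1 = -19/12 + 1 = -7/12)
√(f(155) - 12789) = √(-7/12 - 12789) = √(-153475/12) = 5*I*√18417/6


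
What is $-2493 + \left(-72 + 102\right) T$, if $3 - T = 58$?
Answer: $-4143$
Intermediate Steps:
$T = -55$ ($T = 3 - 58 = -55$)
$-2493 + \left(-72 + 102\right) T = -2493 + \left(-72 + 102\right) \left(-55\right) = -2493 + 30 \left(-55\right) = -2493 - 1650 = -4143$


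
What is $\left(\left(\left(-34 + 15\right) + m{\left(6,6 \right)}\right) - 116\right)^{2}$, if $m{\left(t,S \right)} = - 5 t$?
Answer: $27225$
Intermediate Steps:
$\left(\left(\left(-34 + 15\right) + m{\left(6,6 \right)}\right) - 116\right)^{2} = \left(\left(\left(-34 + 15\right) - 30\right) - 116\right)^{2} = \left(\left(-19 - 30\right) - 116\right)^{2} = \left(-49 - 116\right)^{2} = \left(-165\right)^{2} = 27225$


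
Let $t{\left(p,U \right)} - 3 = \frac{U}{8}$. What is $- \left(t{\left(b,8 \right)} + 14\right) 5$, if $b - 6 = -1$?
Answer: $-90$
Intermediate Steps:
$b = 5$ ($b = 6 - 1 = 5$)
$t{\left(p,U \right)} = 3 + \frac{U}{8}$
$- \left(t{\left(b,8 \right)} + 14\right) 5 = - \left(\left(3 + \frac{1}{8} \cdot 8\right) + 14\right) 5 = - \left(\left(3 + 1\right) + 14\right) 5 = - \left(4 + 14\right) 5 = - 18 \cdot 5 = \left(-1\right) 90 = -90$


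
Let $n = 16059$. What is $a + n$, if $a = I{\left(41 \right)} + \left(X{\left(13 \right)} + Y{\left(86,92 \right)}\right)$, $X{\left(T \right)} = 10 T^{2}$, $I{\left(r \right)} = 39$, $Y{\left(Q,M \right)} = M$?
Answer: $17880$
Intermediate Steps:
$a = 1821$ ($a = 39 + \left(10 \cdot 13^{2} + 92\right) = 39 + \left(10 \cdot 169 + 92\right) = 39 + \left(1690 + 92\right) = 39 + 1782 = 1821$)
$a + n = 1821 + 16059 = 17880$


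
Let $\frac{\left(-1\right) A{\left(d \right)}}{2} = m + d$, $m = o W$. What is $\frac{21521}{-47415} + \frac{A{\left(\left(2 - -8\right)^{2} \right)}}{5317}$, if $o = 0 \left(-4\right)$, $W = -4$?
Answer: $- \frac{123910157}{252105555} \approx -0.4915$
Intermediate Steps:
$o = 0$
$m = 0$ ($m = 0 \left(-4\right) = 0$)
$A{\left(d \right)} = - 2 d$ ($A{\left(d \right)} = - 2 \left(0 + d\right) = - 2 d$)
$\frac{21521}{-47415} + \frac{A{\left(\left(2 - -8\right)^{2} \right)}}{5317} = \frac{21521}{-47415} + \frac{\left(-2\right) \left(2 - -8\right)^{2}}{5317} = 21521 \left(- \frac{1}{47415}\right) + - 2 \left(2 + \left(-2 + 10\right)\right)^{2} \cdot \frac{1}{5317} = - \frac{21521}{47415} + - 2 \left(2 + 8\right)^{2} \cdot \frac{1}{5317} = - \frac{21521}{47415} + - 2 \cdot 10^{2} \cdot \frac{1}{5317} = - \frac{21521}{47415} + \left(-2\right) 100 \cdot \frac{1}{5317} = - \frac{21521}{47415} - \frac{200}{5317} = - \frac{123910157}{252105555}$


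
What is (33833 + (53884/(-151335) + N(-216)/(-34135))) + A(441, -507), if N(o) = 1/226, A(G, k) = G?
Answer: 84239231940431/2457842886 ≈ 34274.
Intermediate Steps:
N(o) = 1/226
(33833 + (53884/(-151335) + N(-216)/(-34135))) + A(441, -507) = (33833 + (53884/(-151335) + (1/226)/(-34135))) + 441 = (33833 + (53884*(-1/151335) + (1/226)*(-1/34135))) + 441 = (33833 + (-2836/7965 - 1/7714510)) + 441 = (33833 - 875134333/2457842886) + 441 = 83155323227705/2457842886 + 441 = 84239231940431/2457842886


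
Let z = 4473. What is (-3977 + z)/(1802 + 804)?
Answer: 248/1303 ≈ 0.19033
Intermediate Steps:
(-3977 + z)/(1802 + 804) = (-3977 + 4473)/(1802 + 804) = 496/2606 = 496*(1/2606) = 248/1303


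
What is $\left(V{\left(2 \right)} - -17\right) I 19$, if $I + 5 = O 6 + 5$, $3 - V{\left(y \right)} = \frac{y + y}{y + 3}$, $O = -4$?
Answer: $- \frac{43776}{5} \approx -8755.2$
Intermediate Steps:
$V{\left(y \right)} = 3 - \frac{2 y}{3 + y}$ ($V{\left(y \right)} = 3 - \frac{y + y}{y + 3} = 3 - \frac{2 y}{3 + y}$)
$I = -24$ ($I = -5 + \left(\left(-4\right) 6 + 5\right) = -5 + \left(-24 + 5\right) = -5 - 19 = -24$)
$\left(V{\left(2 \right)} - -17\right) I 19 = \left(\frac{9 + 2}{3 + 2} - -17\right) \left(-24\right) 19 = \left(\frac{1}{5} \cdot 11 + 17\right) \left(-24\right) 19 = \left(\frac{11}{5} + 17\right) \left(-24\right) 19 = \frac{96}{5} \left(-24\right) 19 = \left(- \frac{2304}{5}\right) 19 = - \frac{43776}{5}$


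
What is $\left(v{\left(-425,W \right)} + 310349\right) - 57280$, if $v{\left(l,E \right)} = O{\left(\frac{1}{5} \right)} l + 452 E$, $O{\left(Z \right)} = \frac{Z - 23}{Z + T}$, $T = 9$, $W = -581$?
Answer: $- \frac{195264}{23} \approx -8489.7$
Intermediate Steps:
$O{\left(Z \right)} = \frac{-23 + Z}{9 + Z}$ ($O{\left(Z \right)} = \frac{Z - 23}{Z + 9} = \frac{-23 + Z}{9 + Z}$)
$v{\left(l,E \right)} = 452 E - \frac{57 l}{23}$ ($v{\left(l,E \right)} = \frac{-23 + \frac{1}{5}}{9 + \frac{1}{5}} l + 452 E = \frac{1}{\frac{46}{5}} \left(- \frac{114}{5}\right) l + 452 E = \frac{5}{46} \left(- \frac{114}{5}\right) l + 452 E = - \frac{57 l}{23} + 452 E = 452 E - \frac{57 l}{23}$)
$\left(v{\left(-425,W \right)} + 310349\right) - 57280 = \left(\left(452 \left(-581\right) - - \frac{24225}{23}\right) + 310349\right) - 57280 = \left(\left(-262612 + \frac{24225}{23}\right) + 310349\right) - 57280 = \left(- \frac{6015851}{23} + 310349\right) - 57280 = \frac{1122176}{23} - 57280 = - \frac{195264}{23}$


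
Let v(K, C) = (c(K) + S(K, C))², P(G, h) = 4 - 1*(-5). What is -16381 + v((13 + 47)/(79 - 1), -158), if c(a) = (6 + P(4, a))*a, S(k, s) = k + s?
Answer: 818847/169 ≈ 4845.3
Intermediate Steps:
P(G, h) = 9 (P(G, h) = 4 + 5 = 9)
c(a) = 15*a (c(a) = (6 + 9)*a = 15*a)
v(K, C) = (C + 16*K)² (v(K, C) = (15*K + (K + C))² = (15*K + (C + K))² = (C + 16*K)²)
-16381 + v((13 + 47)/(79 - 1), -158) = -16381 + (-158 + 16*((13 + 47)/(79 - 1)))² = -16381 + (-158 + 16*(60/78))² = -16381 + (-158 + 16*(60*(1/78)))² = -16381 + (-158 + 16*(10/13))² = -16381 + (-158 + 160/13)² = -16381 + (-1894/13)² = -16381 + 3587236/169 = 818847/169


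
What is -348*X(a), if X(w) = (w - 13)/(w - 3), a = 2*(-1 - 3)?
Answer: -7308/11 ≈ -664.36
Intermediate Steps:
a = -8 (a = 2*(-4) = -8)
X(w) = (-13 + w)/(-3 + w)
-348*X(a) = -348*(-13 - 8)/(-3 - 8) = -348*(-21)/(-11) = -(-348)*(-21)/11 = -348*21/11 = -7308/11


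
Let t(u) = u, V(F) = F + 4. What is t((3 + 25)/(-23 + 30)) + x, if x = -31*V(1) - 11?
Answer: -162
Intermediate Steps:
V(F) = 4 + F
x = -166 (x = -31*(4 + 1) - 11 = -31*5 - 11 = -155 - 11 = -166)
t((3 + 25)/(-23 + 30)) + x = (3 + 25)/(-23 + 30) - 166 = 28/7 - 166 = 28*(⅐) - 166 = 4 - 166 = -162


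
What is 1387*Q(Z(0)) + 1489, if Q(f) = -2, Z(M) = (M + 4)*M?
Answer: -1285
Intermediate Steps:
Z(M) = M*(4 + M) (Z(M) = (4 + M)*M = M*(4 + M))
1387*Q(Z(0)) + 1489 = 1387*(-2) + 1489 = -2774 + 1489 = -1285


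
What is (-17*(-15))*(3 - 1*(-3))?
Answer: 1530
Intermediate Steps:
(-17*(-15))*(3 - 1*(-3)) = 255*(3 + 3) = 255*6 = 1530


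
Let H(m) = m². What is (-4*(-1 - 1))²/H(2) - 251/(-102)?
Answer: 1883/102 ≈ 18.461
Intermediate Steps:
(-4*(-1 - 1))²/H(2) - 251/(-102) = (-4*(-1 - 1))²/(2²) - 251/(-102) = (-4*(-2))²/4 - 251*(-1/102) = 8²*(¼) + 251/102 = 64*(¼) + 251/102 = 16 + 251/102 = 1883/102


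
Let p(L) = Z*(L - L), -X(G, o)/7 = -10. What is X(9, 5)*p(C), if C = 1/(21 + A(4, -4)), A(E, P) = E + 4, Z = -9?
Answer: 0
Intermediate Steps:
A(E, P) = 4 + E
X(G, o) = 70 (X(G, o) = -7*(-10) = 70)
C = 1/29 (C = 1/(21 + (4 + 4)) = 1/(21 + 8) = 1/29 ≈ 0.034483)
p(L) = 0 (p(L) = -9*(L - L) = -9*0 = 0)
X(9, 5)*p(C) = 70*0 = 0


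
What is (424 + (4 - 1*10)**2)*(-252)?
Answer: -115920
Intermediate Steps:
(424 + (4 - 1*10)**2)*(-252) = (424 + (4 - 10)**2)*(-252) = (424 + (-6)**2)*(-252) = (424 + 36)*(-252) = 460*(-252) = -115920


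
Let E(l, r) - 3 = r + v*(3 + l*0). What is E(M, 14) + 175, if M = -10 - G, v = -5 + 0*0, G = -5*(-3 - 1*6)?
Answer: 177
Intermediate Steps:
G = 45 (G = -5*(-3 - 6) = -5*(-9) = 45)
v = -5 (v = -5 + 0 = -5)
M = -55 (M = -10 - 1*45 = -10 - 45 = -55)
E(l, r) = -12 + r (E(l, r) = 3 + (r - 5*(3 + l*0)) = 3 + (r - 5*(3 + 0)) = 3 + (r - 5*3) = 3 + (r - 15) = 3 + (-15 + r) = -12 + r)
E(M, 14) + 175 = (-12 + 14) + 175 = 2 + 175 = 177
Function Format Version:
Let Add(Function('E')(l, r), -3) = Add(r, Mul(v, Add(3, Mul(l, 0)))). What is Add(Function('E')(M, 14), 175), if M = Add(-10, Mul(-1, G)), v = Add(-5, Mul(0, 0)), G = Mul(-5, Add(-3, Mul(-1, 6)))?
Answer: 177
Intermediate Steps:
G = 45 (G = Mul(-5, Add(-3, -6)) = Mul(-5, -9) = 45)
v = -5 (v = Add(-5, 0) = -5)
M = -55 (M = Add(-10, Mul(-1, 45)) = Add(-10, -45) = -55)
Function('E')(l, r) = Add(-12, r) (Function('E')(l, r) = Add(3, Add(r, Mul(-5, Add(3, Mul(l, 0))))) = Add(3, Add(r, Mul(-5, Add(3, 0)))) = Add(3, Add(r, Mul(-5, 3))) = Add(3, Add(r, -15)) = Add(3, Add(-15, r)) = Add(-12, r))
Add(Function('E')(M, 14), 175) = Add(Add(-12, 14), 175) = Add(2, 175) = 177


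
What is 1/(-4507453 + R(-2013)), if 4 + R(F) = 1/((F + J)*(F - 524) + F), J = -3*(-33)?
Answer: -4853805/21878317323884 ≈ -2.2185e-7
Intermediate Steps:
J = 99
R(F) = -4 + 1/(F + (-524 + F)*(99 + F)) (R(F) = -4 + 1/((F + 99)*(F - 524) + F) = -4 + 1/((99 + F)*(-524 + F) + F) = -4 + 1/((-524 + F)*(99 + F) + F) = -4 + 1/(F + (-524 + F)*(99 + F)))
1/(-4507453 + R(-2013)) = 1/(-4507453 + (207505 - 4*(-2013)**2 + 1696*(-2013))/(-51876 + (-2013)**2 - 424*(-2013))) = 1/(-4507453 + (207505 - 4*4052169 - 3414048)/(-51876 + 4052169 + 853512)) = 1/(-4507453 + (207505 - 16208676 - 3414048)/4853805) = 1/(-4507453 + (1/4853805)*(-19415219)) = 1/(-4507453 - 19415219/4853805) = 1/(-21878317323884/4853805) = -4853805/21878317323884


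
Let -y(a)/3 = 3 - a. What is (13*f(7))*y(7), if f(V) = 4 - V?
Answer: -468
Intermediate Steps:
y(a) = -9 + 3*a (y(a) = -3*(3 - a) = -9 + 3*a)
(13*f(7))*y(7) = (13*(4 - 1*7))*(-9 + 3*7) = (13*(4 - 7))*(-9 + 21) = (13*(-3))*12 = -39*12 = -468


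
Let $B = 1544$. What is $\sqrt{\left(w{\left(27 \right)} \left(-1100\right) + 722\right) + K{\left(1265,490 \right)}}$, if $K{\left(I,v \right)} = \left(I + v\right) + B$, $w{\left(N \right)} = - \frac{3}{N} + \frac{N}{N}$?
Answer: $\frac{\sqrt{27389}}{3} \approx 55.165$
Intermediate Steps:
$w{\left(N \right)} = 1 - \frac{3}{N}$ ($w{\left(N \right)} = - \frac{3}{N} + 1 = 1 - \frac{3}{N}$)
$K{\left(I,v \right)} = 1544 + I + v$ ($K{\left(I,v \right)} = \left(I + v\right) + 1544 = 1544 + I + v$)
$\sqrt{\left(w{\left(27 \right)} \left(-1100\right) + 722\right) + K{\left(1265,490 \right)}} = \sqrt{\left(\frac{-3 + 27}{27} \left(-1100\right) + 722\right) + \left(1544 + 1265 + 490\right)} = \sqrt{\left(\frac{1}{27} \cdot 24 \left(-1100\right) + 722\right) + 3299} = \sqrt{\left(\frac{8}{9} \left(-1100\right) + 722\right) + 3299} = \sqrt{\left(- \frac{8800}{9} + 722\right) + 3299} = \sqrt{- \frac{2302}{9} + 3299} = \sqrt{\frac{27389}{9}} = \frac{\sqrt{27389}}{3}$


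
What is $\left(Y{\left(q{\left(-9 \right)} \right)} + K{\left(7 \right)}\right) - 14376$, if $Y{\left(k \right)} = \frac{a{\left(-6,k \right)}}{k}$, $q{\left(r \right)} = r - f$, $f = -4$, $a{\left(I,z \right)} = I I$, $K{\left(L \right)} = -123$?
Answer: $- \frac{72531}{5} \approx -14506.0$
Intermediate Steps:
$a{\left(I,z \right)} = I^{2}$
$q{\left(r \right)} = 4 + r$ ($q{\left(r \right)} = r - -4 = r + 4 = 4 + r$)
$Y{\left(k \right)} = \frac{36}{k}$ ($Y{\left(k \right)} = \frac{\left(-6\right)^{2}}{k} = \frac{36}{k}$)
$\left(Y{\left(q{\left(-9 \right)} \right)} + K{\left(7 \right)}\right) - 14376 = \left(\frac{36}{4 - 9} - 123\right) - 14376 = \left(\frac{36}{-5} - 123\right) - 14376 = \left(36 \left(- \frac{1}{5}\right) - 123\right) - 14376 = \left(- \frac{36}{5} - 123\right) - 14376 = - \frac{651}{5} - 14376 = - \frac{72531}{5}$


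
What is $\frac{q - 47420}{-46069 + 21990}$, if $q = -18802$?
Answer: $\frac{66222}{24079} \approx 2.7502$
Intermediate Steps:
$\frac{q - 47420}{-46069 + 21990} = \frac{-18802 - 47420}{-46069 + 21990} = - \frac{66222}{-24079} = \left(-66222\right) \left(- \frac{1}{24079}\right) = \frac{66222}{24079}$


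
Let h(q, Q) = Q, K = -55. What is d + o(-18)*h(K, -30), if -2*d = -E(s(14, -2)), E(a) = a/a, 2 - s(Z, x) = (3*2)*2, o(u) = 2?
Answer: -119/2 ≈ -59.500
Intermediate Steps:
s(Z, x) = -10 (s(Z, x) = 2 - 3*2*2 = 2 - 6*2 = 2 - 1*12 = 2 - 12 = -10)
E(a) = 1
d = 1/2 (d = -(-1)/2 = -1/2*(-1) = 1/2 ≈ 0.50000)
d + o(-18)*h(K, -30) = 1/2 + 2*(-30) = 1/2 - 60 = -119/2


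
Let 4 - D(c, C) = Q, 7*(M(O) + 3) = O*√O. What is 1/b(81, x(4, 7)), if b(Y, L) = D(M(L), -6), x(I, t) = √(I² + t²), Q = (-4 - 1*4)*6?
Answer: 1/52 ≈ 0.019231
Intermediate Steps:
Q = -48 (Q = (-4 - 4)*6 = -8*6 = -48)
M(O) = -3 + O^(3/2)/7 (M(O) = -3 + (O*√O)/7 = -3 + O^(3/2)/7)
D(c, C) = 52 (D(c, C) = 4 - 1*(-48) = 4 + 48 = 52)
b(Y, L) = 52
1/b(81, x(4, 7)) = 1/52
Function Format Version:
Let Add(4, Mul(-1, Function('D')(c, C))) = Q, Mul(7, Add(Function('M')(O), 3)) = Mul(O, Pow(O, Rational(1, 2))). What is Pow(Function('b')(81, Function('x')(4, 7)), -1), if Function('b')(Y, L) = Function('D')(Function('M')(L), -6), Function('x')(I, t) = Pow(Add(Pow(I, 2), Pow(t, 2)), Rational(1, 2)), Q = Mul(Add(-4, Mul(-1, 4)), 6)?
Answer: Rational(1, 52) ≈ 0.019231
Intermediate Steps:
Q = -48 (Q = Mul(Add(-4, -4), 6) = Mul(-8, 6) = -48)
Function('M')(O) = Add(-3, Mul(Rational(1, 7), Pow(O, Rational(3, 2)))) (Function('M')(O) = Add(-3, Mul(Rational(1, 7), Mul(O, Pow(O, Rational(1, 2))))) = Add(-3, Mul(Rational(1, 7), Pow(O, Rational(3, 2)))))
Function('D')(c, C) = 52 (Function('D')(c, C) = Add(4, Mul(-1, -48)) = Add(4, 48) = 52)
Function('b')(Y, L) = 52
Pow(Function('b')(81, Function('x')(4, 7)), -1) = Pow(52, -1) = Rational(1, 52)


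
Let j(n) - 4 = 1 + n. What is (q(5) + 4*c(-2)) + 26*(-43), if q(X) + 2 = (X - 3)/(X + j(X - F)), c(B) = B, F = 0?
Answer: -16918/15 ≈ -1127.9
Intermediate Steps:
j(n) = 5 + n (j(n) = 4 + (1 + n) = 5 + n)
q(X) = -2 + (-3 + X)/(5 + 2*X) (q(X) = -2 + (X - 3)/(X + (5 + (X - 1*0))) = -2 + (-3 + X)/(X + (5 + (X + 0))) = -2 + (-3 + X)/(X + (5 + X)) = -2 + (-3 + X)/(5 + 2*X))
(q(5) + 4*c(-2)) + 26*(-43) = ((-13 - 3*5)/(5 + 2*5) + 4*(-2)) + 26*(-43) = ((-13 - 15)/(5 + 10) - 8) - 1118 = (-28/15 - 8) - 1118 = -148/15 - 1118 = -16918/15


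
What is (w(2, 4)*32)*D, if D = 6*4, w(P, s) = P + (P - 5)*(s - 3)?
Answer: -768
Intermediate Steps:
w(P, s) = P + (-5 + P)*(-3 + s)
D = 24
(w(2, 4)*32)*D = ((15 - 5*4 - 2*2 + 2*4)*32)*24 = ((15 - 20 - 4 + 8)*32)*24 = -1*32*24 = -32*24 = -768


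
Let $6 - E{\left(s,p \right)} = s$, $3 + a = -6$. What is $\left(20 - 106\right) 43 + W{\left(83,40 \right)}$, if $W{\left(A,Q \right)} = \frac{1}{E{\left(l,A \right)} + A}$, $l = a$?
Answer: $- \frac{362403}{98} \approx -3698.0$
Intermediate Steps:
$a = -9$ ($a = -3 - 6 = -9$)
$l = -9$
$E{\left(s,p \right)} = 6 - s$
$W{\left(A,Q \right)} = \frac{1}{15 + A}$ ($W{\left(A,Q \right)} = \frac{1}{\left(6 - -9\right) + A} = \frac{1}{\left(6 + 9\right) + A} = \frac{1}{15 + A}$)
$\left(20 - 106\right) 43 + W{\left(83,40 \right)} = \left(20 - 106\right) 43 + \frac{1}{15 + 83} = \left(-86\right) 43 + \frac{1}{98} = -3698 + \frac{1}{98} = - \frac{362403}{98}$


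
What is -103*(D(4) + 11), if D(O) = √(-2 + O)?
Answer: -1133 - 103*√2 ≈ -1278.7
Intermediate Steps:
-103*(D(4) + 11) = -103*(√(-2 + 4) + 11) = -103*(√2 + 11) = -103*(11 + √2) = -1133 - 103*√2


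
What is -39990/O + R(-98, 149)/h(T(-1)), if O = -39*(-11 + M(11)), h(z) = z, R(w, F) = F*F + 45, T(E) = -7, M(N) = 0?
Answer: -467784/143 ≈ -3271.2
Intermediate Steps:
R(w, F) = 45 + F² (R(w, F) = F² + 45 = 45 + F²)
O = 429 (O = -39*(-11 + 0) = -39*(-11) = 429)
-39990/O + R(-98, 149)/h(T(-1)) = -39990/429 + (45 + 149²)/(-7) = -39990*1/429 + (45 + 22201)*(-⅐) = -13330/143 + 22246*(-⅐) = -13330/143 - 3178 = -467784/143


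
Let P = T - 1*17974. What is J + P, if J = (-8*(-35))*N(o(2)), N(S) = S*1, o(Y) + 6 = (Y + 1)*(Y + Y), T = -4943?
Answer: -21237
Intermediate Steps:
o(Y) = -6 + 2*Y*(1 + Y) (o(Y) = -6 + (Y + 1)*(Y + Y) = -6 + (1 + Y)*(2*Y) = -6 + 2*Y*(1 + Y))
N(S) = S
J = 1680 (J = (-8*(-35))*(-6 + 2*2 + 2*2**2) = 280*(-6 + 4 + 2*4) = 280*(-6 + 4 + 8) = 280*6 = 1680)
P = -22917 (P = -4943 - 1*17974 = -4943 - 17974 = -22917)
J + P = 1680 - 22917 = -21237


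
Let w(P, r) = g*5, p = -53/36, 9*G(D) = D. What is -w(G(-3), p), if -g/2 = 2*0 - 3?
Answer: -30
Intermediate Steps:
G(D) = D/9
g = 6 (g = -2*(2*0 - 3) = -2*(0 - 3) = -2*(-3) = 6)
p = -53/36 (p = -53*1/36 = -53/36 ≈ -1.4722)
w(P, r) = 30 (w(P, r) = 6*5 = 30)
-w(G(-3), p) = -1*30 = -30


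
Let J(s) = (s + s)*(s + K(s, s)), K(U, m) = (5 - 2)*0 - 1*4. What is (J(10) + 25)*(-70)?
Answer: -10150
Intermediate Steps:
K(U, m) = -4 (K(U, m) = 3*0 - 4 = 0 - 4 = -4)
J(s) = 2*s*(-4 + s) (J(s) = (s + s)*(s - 4) = (2*s)*(-4 + s) = 2*s*(-4 + s))
(J(10) + 25)*(-70) = (2*10*(-4 + 10) + 25)*(-70) = (2*10*6 + 25)*(-70) = (120 + 25)*(-70) = 145*(-70) = -10150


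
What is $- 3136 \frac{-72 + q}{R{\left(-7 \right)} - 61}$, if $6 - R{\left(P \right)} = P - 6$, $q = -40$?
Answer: $- \frac{25088}{3} \approx -8362.7$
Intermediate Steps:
$R{\left(P \right)} = 12 - P$ ($R{\left(P \right)} = 6 - \left(P - 6\right) = 6 - \left(-6 + P\right) = 12 - P$)
$- 3136 \frac{-72 + q}{R{\left(-7 \right)} - 61} = - 3136 \frac{-72 - 40}{\left(12 - -7\right) - 61} = - 3136 \left(- \frac{112}{\left(12 + 7\right) - 61}\right) = - 3136 \left(- \frac{112}{19 - 61}\right) = - 3136 \left(- \frac{112}{-42}\right) = - 3136 \left(\left(-112\right) \left(- \frac{1}{42}\right)\right) = \left(-3136\right) \frac{8}{3} = - \frac{25088}{3}$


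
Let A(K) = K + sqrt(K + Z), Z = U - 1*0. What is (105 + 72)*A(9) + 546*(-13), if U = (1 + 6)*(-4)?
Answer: -5505 + 177*I*sqrt(19) ≈ -5505.0 + 771.53*I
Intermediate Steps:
U = -28 (U = 7*(-4) = -28)
Z = -28 (Z = -28 - 1*0 = -28 + 0 = -28)
A(K) = K + sqrt(-28 + K) (A(K) = K + sqrt(K - 28) = K + sqrt(-28 + K))
(105 + 72)*A(9) + 546*(-13) = (105 + 72)*(9 + sqrt(-28 + 9)) + 546*(-13) = 177*(9 + sqrt(-19)) - 7098 = 177*(9 + I*sqrt(19)) - 7098 = (1593 + 177*I*sqrt(19)) - 7098 = -5505 + 177*I*sqrt(19)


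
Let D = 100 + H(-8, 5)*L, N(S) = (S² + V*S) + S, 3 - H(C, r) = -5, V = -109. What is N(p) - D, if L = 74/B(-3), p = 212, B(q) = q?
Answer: 66436/3 ≈ 22145.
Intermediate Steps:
H(C, r) = 8 (H(C, r) = 3 - 1*(-5) = 3 + 5 = 8)
L = -74/3 (L = 74/(-3) = 74*(-⅓) = -74/3 ≈ -24.667)
N(S) = S² - 108*S (N(S) = (S² - 109*S) + S = S² - 108*S)
D = -292/3 (D = 100 + 8*(-74/3) = 100 - 592/3 = -292/3 ≈ -97.333)
N(p) - D = 212*(-108 + 212) - 1*(-292/3) = 212*104 + 292/3 = 22048 + 292/3 = 66436/3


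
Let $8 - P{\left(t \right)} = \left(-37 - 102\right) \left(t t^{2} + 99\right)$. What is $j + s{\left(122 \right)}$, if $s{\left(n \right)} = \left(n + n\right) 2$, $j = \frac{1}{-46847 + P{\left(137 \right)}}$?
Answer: $\frac{174403874633}{357384989} \approx 488.0$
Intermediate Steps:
$P{\left(t \right)} = 13769 + 139 t^{3}$ ($P{\left(t \right)} = 8 - \left(-37 - 102\right) \left(t t^{2} + 99\right) = 8 - - 139 \left(t^{3} + 99\right) = 8 - - 139 \left(99 + t^{3}\right) = 8 - \left(-13761 - 139 t^{3}\right) = 8 + \left(13761 + 139 t^{3}\right) = 13769 + 139 t^{3}$)
$j = \frac{1}{357384989}$ ($j = \frac{1}{-46847 + \left(13769 + 139 \cdot 137^{3}\right)} = \frac{1}{-46847 + \left(13769 + 139 \cdot 2571353\right)} = \frac{1}{-46847 + \left(13769 + 357418067\right)} = \frac{1}{-46847 + 357431836} = \frac{1}{357384989} \approx 2.7981 \cdot 10^{-9}$)
$s{\left(n \right)} = 4 n$ ($s{\left(n \right)} = 2 n 2 = 4 n$)
$j + s{\left(122 \right)} = \frac{1}{357384989} + 4 \cdot 122 = \frac{1}{357384989} + 488 = \frac{174403874633}{357384989}$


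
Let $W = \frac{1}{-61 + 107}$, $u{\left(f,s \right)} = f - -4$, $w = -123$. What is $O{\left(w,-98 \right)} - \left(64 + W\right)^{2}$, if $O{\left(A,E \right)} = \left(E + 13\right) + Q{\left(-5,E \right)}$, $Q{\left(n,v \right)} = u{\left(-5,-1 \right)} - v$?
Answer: $- \frac{8647633}{2116} \approx -4086.8$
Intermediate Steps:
$u{\left(f,s \right)} = 4 + f$ ($u{\left(f,s \right)} = f + 4 = 4 + f$)
$W = \frac{1}{46} \approx 0.021739$
$Q{\left(n,v \right)} = -1 - v$ ($Q{\left(n,v \right)} = \left(4 - 5\right) - v = -1 - v$)
$O{\left(A,E \right)} = 12$ ($O{\left(A,E \right)} = \left(E + 13\right) - \left(1 + E\right) = \left(13 + E\right) - \left(1 + E\right) = 12$)
$O{\left(w,-98 \right)} - \left(64 + W\right)^{2} = 12 - \left(64 + \frac{1}{46}\right)^{2} = 12 - \left(\frac{2945}{46}\right)^{2} = 12 - \frac{8673025}{2116} = - \frac{8647633}{2116}$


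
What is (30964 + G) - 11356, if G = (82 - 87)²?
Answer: 19633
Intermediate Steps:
G = 25 (G = (-5)² = 25)
(30964 + G) - 11356 = (30964 + 25) - 11356 = 30989 - 11356 = 19633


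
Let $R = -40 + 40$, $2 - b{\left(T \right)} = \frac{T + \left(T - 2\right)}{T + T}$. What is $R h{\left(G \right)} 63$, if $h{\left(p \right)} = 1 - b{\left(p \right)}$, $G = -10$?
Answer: $0$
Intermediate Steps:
$b{\left(T \right)} = 2 - \frac{-2 + 2 T}{2 T}$ ($b{\left(T \right)} = 2 - \frac{T + \left(T - 2\right)}{T + T} = 2 - \frac{T + \left(T - 2\right)}{2 T} = 2 - \left(T + \left(-2 + T\right)\right) \frac{1}{2 T} = 2 - \left(-2 + 2 T\right) \frac{1}{2 T} = 2 - \frac{-2 + 2 T}{2 T}$)
$h{\left(p \right)} = 1 - \frac{1 + p}{p}$
$R = 0$
$R h{\left(G \right)} 63 = 0 \left(- \frac{1}{-10}\right) 63 = 0 \left(\left(-1\right) \left(- \frac{1}{10}\right)\right) 63 = 0 \cdot \frac{1}{10} \cdot 63 = 0 \cdot 63 = 0$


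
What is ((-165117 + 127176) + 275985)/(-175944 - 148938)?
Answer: -39674/54147 ≈ -0.73271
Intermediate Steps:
((-165117 + 127176) + 275985)/(-175944 - 148938) = (-37941 + 275985)/(-324882) = 238044*(-1/324882) = -39674/54147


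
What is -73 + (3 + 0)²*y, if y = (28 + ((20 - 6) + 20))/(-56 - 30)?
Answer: -3418/43 ≈ -79.488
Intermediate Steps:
y = -31/43 (y = (28 + (14 + 20))/(-86) = (28 + 34)*(-1/86) = 62*(-1/86) = -31/43 ≈ -0.72093)
-73 + (3 + 0)²*y = -73 + (3 + 0)²*(-31/43) = -73 + 3²*(-31/43) = -73 + 9*(-31/43) = -73 - 279/43 = -3418/43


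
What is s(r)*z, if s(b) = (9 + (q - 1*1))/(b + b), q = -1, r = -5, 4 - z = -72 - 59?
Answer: -189/2 ≈ -94.500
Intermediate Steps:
z = 135 (z = 4 - (-72 - 59) = 4 - 1*(-131) = 4 + 131 = 135)
s(b) = 7/(2*b) (s(b) = (9 + (-1 - 1*1))/(b + b) = (9 + (-1 - 1))/((2*b)) = (9 - 2)*(1/(2*b)) = 7*(1/(2*b)) = 7/(2*b))
s(r)*z = ((7/2)/(-5))*135 = ((7/2)*(-⅕))*135 = -7/10*135 = -189/2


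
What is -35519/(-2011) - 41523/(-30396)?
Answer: 387712759/20375452 ≈ 19.028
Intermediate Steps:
-35519/(-2011) - 41523/(-30396) = -35519*(-1/2011) - 41523*(-1/30396) = 35519/2011 + 13841/10132 = 387712759/20375452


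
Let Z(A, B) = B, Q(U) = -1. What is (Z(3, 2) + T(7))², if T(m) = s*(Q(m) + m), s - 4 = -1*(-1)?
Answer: 1024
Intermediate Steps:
s = 5 (s = 4 - 1*(-1) = 4 + 1 = 5)
T(m) = -5 + 5*m (T(m) = 5*(-1 + m) = -5 + 5*m)
(Z(3, 2) + T(7))² = (2 + (-5 + 5*7))² = (2 + (-5 + 35))² = (2 + 30)² = 32² = 1024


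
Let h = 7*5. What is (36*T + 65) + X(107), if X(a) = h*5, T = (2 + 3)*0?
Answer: 240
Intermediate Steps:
h = 35
T = 0 (T = 5*0 = 0)
X(a) = 175 (X(a) = 35*5 = 175)
(36*T + 65) + X(107) = (36*0 + 65) + 175 = (0 + 65) + 175 = 65 + 175 = 240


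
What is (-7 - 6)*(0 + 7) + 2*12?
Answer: -67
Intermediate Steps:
(-7 - 6)*(0 + 7) + 2*12 = -13*7 + 24 = -91 + 24 = -67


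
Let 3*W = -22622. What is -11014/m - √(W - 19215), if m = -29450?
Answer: 5507/14725 - I*√240801/3 ≈ 0.37399 - 163.57*I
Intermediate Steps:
W = -22622/3 (W = (⅓)*(-22622) = -22622/3 ≈ -7540.7)
-11014/m - √(W - 19215) = -11014/(-29450) - √(-22622/3 - 19215) = -11014*(-1/29450) - √(-80267/3) = 5507/14725 - I*√240801/3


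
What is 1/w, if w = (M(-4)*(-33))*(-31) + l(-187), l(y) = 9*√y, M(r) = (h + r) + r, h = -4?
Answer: -124/1522377 - I*√187/16746147 ≈ -8.1452e-5 - 8.1659e-7*I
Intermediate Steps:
M(r) = -4 + 2*r (M(r) = (-4 + r) + r = -4 + 2*r)
w = -12276 + 9*I*√187 (w = ((-4 + 2*(-4))*(-33))*(-31) + 9*√(-187) = ((-4 - 8)*(-33))*(-31) + 9*(I*√187) = -12*(-33)*(-31) + 9*I*√187 = 396*(-31) + 9*I*√187 = -12276 + 9*I*√187 ≈ -12276.0 + 123.07*I)
1/w = 1/(-12276 + 9*I*√187)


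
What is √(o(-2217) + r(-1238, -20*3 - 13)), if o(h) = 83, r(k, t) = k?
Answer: I*√1155 ≈ 33.985*I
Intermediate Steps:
√(o(-2217) + r(-1238, -20*3 - 13)) = √(83 - 1238) = √(-1155) = I*√1155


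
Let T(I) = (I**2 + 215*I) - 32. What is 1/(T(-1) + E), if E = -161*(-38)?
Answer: 1/5872 ≈ 0.00017030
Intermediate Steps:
T(I) = -32 + I**2 + 215*I
E = 6118
1/(T(-1) + E) = 1/((-32 + (-1)**2 + 215*(-1)) + 6118) = 1/((-32 + 1 - 215) + 6118) = 1/(-246 + 6118) = 1/5872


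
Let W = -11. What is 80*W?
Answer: -880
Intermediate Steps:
80*W = 80*(-11) = -880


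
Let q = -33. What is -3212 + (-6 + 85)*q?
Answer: -5819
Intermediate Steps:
-3212 + (-6 + 85)*q = -3212 + (-6 + 85)*(-33) = -3212 + 79*(-33) = -3212 - 2607 = -5819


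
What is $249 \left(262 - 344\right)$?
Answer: $-20418$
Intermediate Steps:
$249 \left(262 - 344\right) = 249 \left(-82\right) = -20418$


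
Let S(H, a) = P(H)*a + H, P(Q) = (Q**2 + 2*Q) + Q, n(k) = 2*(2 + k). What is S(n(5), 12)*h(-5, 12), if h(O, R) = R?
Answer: 34440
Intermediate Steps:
n(k) = 4 + 2*k
P(Q) = Q**2 + 3*Q
S(H, a) = H + H*a*(3 + H) (S(H, a) = (H*(3 + H))*a + H = H*a*(3 + H) + H = H + H*a*(3 + H))
S(n(5), 12)*h(-5, 12) = ((4 + 2*5)*(1 + 12*(3 + (4 + 2*5))))*12 = ((4 + 10)*(1 + 12*(3 + (4 + 10))))*12 = (14*(1 + 12*(3 + 14)))*12 = (14*(1 + 12*17))*12 = (14*(1 + 204))*12 = (14*205)*12 = 2870*12 = 34440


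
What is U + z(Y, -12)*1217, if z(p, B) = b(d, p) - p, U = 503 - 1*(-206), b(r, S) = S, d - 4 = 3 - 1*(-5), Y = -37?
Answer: 709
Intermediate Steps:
d = 12 (d = 4 + (3 - 1*(-5)) = 4 + (3 + 5) = 4 + 8 = 12)
U = 709 (U = 503 + 206 = 709)
z(p, B) = 0 (z(p, B) = p - p = 0)
U + z(Y, -12)*1217 = 709 + 0*1217 = 709 + 0 = 709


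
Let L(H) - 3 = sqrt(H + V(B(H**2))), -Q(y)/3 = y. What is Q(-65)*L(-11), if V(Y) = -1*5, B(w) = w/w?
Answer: 585 + 780*I ≈ 585.0 + 780.0*I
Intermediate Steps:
Q(y) = -3*y
B(w) = 1
V(Y) = -5
L(H) = 3 + sqrt(-5 + H) (L(H) = 3 + sqrt(H - 5) = 3 + sqrt(-5 + H))
Q(-65)*L(-11) = (-3*(-65))*(3 + sqrt(-5 - 11)) = 195*(3 + sqrt(-16)) = 195*(3 + 4*I) = 585 + 780*I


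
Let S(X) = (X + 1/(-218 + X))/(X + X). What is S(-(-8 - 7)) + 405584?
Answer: 1235004802/3045 ≈ 4.0558e+5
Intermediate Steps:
S(X) = (X + 1/(-218 + X))/(2*X) (S(X) = (X + 1/(-218 + X))/((2*X)) = (X + 1/(-218 + X))*(1/(2*X)) = (X + 1/(-218 + X))/(2*X))
S(-(-8 - 7)) + 405584 = (1 + (-(-8 - 7))**2 - (-218)*(-8 - 7))/(2*((-(-8 - 7)))*(-218 - (-8 - 7))) + 405584 = (1 + (-1*(-15))**2 - (-218)*(-15))/(2*((-1*(-15)))*(-218 - 1*(-15))) + 405584 = (1/2)*(1 + 15**2 - 218*15)/(15*(-218 + 15)) + 405584 = (1/2)*(1/15)*(1 + 225 - 3270)/(-203) + 405584 = (1/2)*(1/15)*(-1/203)*(-3044) + 405584 = 1522/3045 + 405584 = 1235004802/3045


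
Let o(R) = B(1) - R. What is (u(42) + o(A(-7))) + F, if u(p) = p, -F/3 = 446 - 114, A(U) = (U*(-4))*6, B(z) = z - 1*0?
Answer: -1121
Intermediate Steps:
B(z) = z (B(z) = z + 0 = z)
A(U) = -24*U (A(U) = -4*U*6 = -24*U)
o(R) = 1 - R
F = -996 (F = -3*(446 - 114) = -3*332 = -996)
(u(42) + o(A(-7))) + F = (42 + (1 - (-24)*(-7))) - 996 = (42 + (1 - 1*168)) - 996 = (42 + (1 - 168)) - 996 = (42 - 167) - 996 = -125 - 996 = -1121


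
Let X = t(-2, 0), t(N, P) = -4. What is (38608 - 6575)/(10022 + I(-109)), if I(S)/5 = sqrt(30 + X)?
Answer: 160517363/50219917 - 160165*sqrt(26)/100439834 ≈ 3.1882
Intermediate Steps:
X = -4
I(S) = 5*sqrt(26) (I(S) = 5*sqrt(30 - 4) = 5*sqrt(26))
(38608 - 6575)/(10022 + I(-109)) = (38608 - 6575)/(10022 + 5*sqrt(26)) = 32033/(10022 + 5*sqrt(26))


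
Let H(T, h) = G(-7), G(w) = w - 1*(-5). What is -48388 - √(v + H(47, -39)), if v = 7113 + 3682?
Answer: -48388 - √10793 ≈ -48492.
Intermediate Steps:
G(w) = 5 + w (G(w) = w + 5 = 5 + w)
v = 10795
H(T, h) = -2 (H(T, h) = 5 - 7 = -2)
-48388 - √(v + H(47, -39)) = -48388 - √(10795 - 2) = -48388 - √10793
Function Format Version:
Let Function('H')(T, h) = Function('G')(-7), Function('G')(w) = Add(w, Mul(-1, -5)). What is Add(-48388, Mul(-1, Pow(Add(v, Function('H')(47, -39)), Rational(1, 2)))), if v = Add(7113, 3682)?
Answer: Add(-48388, Mul(-1, Pow(10793, Rational(1, 2)))) ≈ -48492.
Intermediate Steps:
Function('G')(w) = Add(5, w) (Function('G')(w) = Add(w, 5) = Add(5, w))
v = 10795
Function('H')(T, h) = -2 (Function('H')(T, h) = Add(5, -7) = -2)
Add(-48388, Mul(-1, Pow(Add(v, Function('H')(47, -39)), Rational(1, 2)))) = Add(-48388, Mul(-1, Pow(Add(10795, -2), Rational(1, 2)))) = Add(-48388, Mul(-1, Pow(10793, Rational(1, 2))))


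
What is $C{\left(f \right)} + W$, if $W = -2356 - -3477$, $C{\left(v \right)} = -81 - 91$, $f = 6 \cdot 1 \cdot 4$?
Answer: $949$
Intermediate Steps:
$f = 24$ ($f = 6 \cdot 4 = 24$)
$C{\left(v \right)} = -172$ ($C{\left(v \right)} = -81 - 91 = -172$)
$W = 1121$ ($W = -2356 + 3477 = 1121$)
$C{\left(f \right)} + W = -172 + 1121 = 949$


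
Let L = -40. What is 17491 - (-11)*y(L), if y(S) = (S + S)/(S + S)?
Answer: 17502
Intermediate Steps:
y(S) = 1 (y(S) = (2*S)/((2*S)) = (2*S)*(1/(2*S)) = 1)
17491 - (-11)*y(L) = 17491 - (-11) = 17491 - 1*(-11) = 17491 + 11 = 17502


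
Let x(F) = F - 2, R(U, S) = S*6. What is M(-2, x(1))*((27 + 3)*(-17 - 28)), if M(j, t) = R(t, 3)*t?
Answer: 24300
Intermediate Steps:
R(U, S) = 6*S
x(F) = -2 + F
M(j, t) = 18*t (M(j, t) = (6*3)*t = 18*t)
M(-2, x(1))*((27 + 3)*(-17 - 28)) = (18*(-2 + 1))*((27 + 3)*(-17 - 28)) = (18*(-1))*(30*(-45)) = -18*(-1350) = 24300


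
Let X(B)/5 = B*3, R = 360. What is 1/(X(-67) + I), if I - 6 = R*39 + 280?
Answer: 1/13321 ≈ 7.5069e-5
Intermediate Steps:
X(B) = 15*B (X(B) = 5*(B*3) = 5*(3*B) = 15*B)
I = 14326 (I = 6 + (360*39 + 280) = 6 + (14040 + 280) = 6 + 14320 = 14326)
1/(X(-67) + I) = 1/(15*(-67) + 14326) = 1/(-1005 + 14326) = 1/13321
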